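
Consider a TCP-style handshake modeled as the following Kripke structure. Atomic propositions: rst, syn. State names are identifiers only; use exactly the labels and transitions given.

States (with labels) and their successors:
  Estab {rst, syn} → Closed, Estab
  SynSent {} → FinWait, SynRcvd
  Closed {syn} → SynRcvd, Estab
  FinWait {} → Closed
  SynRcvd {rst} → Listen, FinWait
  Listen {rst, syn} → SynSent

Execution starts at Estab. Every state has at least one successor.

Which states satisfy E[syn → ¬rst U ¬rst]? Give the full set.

States satisfying syn → ¬rst: {SynSent, Closed, FinWait, SynRcvd}.
States satisfying ¬rst: {SynSent, Closed, FinWait}.
States satisfying E[syn → ¬rst U ¬rst]: {SynSent, Closed, FinWait, SynRcvd}.

{SynSent, Closed, FinWait, SynRcvd}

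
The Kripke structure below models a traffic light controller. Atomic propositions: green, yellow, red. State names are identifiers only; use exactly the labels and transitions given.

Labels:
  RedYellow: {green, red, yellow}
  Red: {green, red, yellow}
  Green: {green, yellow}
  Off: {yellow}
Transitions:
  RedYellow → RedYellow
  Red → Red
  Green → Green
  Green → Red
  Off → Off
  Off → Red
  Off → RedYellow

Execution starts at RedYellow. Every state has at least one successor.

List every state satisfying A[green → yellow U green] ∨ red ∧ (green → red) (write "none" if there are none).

States satisfying green → yellow: {RedYellow, Red, Green, Off}.
States satisfying green: {RedYellow, Red, Green}.
States satisfying A[green → yellow U green]: {RedYellow, Red, Green}.
States satisfying green → red: {RedYellow, Red, Off}.
States satisfying red ∧ (green → red): {RedYellow, Red}.
States satisfying A[green → yellow U green] ∨ red ∧ (green → red): {RedYellow, Red, Green}.

{RedYellow, Red, Green}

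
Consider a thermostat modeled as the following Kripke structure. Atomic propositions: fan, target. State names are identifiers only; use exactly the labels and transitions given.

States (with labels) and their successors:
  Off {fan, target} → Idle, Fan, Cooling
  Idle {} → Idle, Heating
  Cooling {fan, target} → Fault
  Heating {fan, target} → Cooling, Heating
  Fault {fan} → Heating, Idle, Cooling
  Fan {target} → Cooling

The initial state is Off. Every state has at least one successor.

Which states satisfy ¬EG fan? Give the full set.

{Idle, Fan}

States satisfying fan: {Off, Cooling, Heating, Fault}.
States satisfying EG fan: {Off, Cooling, Heating, Fault}.
States satisfying ¬EG fan: {Idle, Fan}.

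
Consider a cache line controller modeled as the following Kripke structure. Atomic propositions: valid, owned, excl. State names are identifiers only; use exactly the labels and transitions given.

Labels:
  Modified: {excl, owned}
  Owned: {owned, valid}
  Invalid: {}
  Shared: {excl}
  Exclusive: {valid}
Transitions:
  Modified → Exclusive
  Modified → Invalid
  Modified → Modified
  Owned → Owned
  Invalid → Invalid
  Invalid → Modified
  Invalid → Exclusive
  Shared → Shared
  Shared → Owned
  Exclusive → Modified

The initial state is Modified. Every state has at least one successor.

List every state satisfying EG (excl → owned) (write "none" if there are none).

{Modified, Owned, Invalid, Exclusive}

States satisfying excl → owned: {Modified, Owned, Invalid, Exclusive}.
States satisfying EG (excl → owned): {Modified, Owned, Invalid, Exclusive}.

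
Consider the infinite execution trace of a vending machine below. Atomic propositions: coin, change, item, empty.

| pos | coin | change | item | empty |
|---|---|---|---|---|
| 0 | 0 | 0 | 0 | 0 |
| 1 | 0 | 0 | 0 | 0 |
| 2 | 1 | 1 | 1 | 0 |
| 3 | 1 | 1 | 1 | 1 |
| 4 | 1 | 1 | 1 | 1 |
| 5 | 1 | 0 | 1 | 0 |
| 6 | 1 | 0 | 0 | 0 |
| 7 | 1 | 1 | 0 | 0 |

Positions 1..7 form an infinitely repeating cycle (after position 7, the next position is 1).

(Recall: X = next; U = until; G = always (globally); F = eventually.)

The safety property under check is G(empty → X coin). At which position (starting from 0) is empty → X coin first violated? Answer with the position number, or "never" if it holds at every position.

empty → X coin holds at every position 0..7, and those are all the positions the trace ever visits, so the invariant G(empty → X coin) is never violated.

never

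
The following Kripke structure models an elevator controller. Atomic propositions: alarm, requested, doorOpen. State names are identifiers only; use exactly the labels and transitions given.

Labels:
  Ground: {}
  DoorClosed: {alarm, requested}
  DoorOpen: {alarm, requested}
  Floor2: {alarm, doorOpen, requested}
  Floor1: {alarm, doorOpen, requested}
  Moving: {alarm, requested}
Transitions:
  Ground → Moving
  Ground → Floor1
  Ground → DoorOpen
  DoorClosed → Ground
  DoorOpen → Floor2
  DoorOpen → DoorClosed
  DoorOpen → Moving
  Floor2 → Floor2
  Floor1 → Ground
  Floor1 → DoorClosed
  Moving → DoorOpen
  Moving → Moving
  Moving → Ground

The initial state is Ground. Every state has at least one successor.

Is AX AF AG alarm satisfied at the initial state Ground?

Does not hold

States satisfying AF AG alarm: {Floor2}.
States satisfying AX AF AG alarm: {Floor2}.
Ground ∉ Sat(AX AF AG alarm).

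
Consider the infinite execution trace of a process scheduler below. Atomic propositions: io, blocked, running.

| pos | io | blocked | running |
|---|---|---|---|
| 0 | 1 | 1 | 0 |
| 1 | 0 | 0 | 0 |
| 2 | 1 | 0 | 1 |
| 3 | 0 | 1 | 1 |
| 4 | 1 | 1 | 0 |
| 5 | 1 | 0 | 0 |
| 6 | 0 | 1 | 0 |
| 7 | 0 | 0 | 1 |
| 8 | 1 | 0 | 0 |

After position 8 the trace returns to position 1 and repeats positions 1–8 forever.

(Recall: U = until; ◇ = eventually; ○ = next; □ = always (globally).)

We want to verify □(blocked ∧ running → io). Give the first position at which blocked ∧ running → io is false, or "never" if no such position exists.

3

Check blocked ∧ running → io at each position in order: 0 ✓, 1 ✓, 2 ✓.
At position 3 the labels are {blocked, running}, so blocked ∧ running → io is false there. This is the first violation.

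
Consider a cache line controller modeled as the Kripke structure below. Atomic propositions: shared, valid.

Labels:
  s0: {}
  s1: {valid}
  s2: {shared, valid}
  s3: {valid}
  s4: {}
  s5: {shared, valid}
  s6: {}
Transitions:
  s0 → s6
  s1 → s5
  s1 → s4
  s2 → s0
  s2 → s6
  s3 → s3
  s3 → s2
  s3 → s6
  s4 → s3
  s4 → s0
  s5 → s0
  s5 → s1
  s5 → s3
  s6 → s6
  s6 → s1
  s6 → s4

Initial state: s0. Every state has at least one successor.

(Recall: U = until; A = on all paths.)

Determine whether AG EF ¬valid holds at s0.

Satisfied

States satisfying EF ¬valid: {s0, s1, s2, s3, s4, s5, s6}.
States satisfying AG EF ¬valid: {s0, s1, s2, s3, s4, s5, s6}.
Every state reachable from s0 satisfies EF ¬valid.
s0 ∈ Sat(AG EF ¬valid).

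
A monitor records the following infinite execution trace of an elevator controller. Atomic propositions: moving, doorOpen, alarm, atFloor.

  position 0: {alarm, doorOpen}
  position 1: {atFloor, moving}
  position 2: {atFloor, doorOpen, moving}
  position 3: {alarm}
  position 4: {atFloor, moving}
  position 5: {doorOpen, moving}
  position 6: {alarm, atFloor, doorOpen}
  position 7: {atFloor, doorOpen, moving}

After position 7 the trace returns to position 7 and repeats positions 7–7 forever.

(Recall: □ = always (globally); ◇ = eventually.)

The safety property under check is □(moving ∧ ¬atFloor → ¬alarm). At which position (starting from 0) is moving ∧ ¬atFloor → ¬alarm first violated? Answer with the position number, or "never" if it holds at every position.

never

moving ∧ ¬atFloor → ¬alarm holds at every position 0..7, and those are all the positions the trace ever visits, so the invariant □(moving ∧ ¬atFloor → ¬alarm) is never violated.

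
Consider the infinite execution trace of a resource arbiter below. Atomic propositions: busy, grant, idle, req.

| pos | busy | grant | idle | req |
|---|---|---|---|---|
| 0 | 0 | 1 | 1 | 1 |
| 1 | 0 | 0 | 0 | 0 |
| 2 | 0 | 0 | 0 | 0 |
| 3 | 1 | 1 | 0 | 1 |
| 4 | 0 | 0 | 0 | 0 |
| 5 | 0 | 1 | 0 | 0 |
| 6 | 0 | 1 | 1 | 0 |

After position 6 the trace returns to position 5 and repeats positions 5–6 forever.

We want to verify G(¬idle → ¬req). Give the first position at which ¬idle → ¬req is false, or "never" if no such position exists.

3

Check ¬idle → ¬req at each position in order: 0 ✓, 1 ✓, 2 ✓.
At position 3 the labels are {busy, grant, req}, so ¬idle → ¬req is false there. This is the first violation.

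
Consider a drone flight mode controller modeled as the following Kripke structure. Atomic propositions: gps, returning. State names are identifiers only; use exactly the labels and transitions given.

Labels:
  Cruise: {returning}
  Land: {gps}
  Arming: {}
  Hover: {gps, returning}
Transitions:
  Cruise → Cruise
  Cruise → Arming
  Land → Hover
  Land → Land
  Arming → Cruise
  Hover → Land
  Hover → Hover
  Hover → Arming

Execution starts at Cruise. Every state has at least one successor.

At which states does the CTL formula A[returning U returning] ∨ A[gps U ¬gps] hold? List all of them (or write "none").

{Cruise, Arming, Hover}

States satisfying returning: {Cruise, Hover}.
States satisfying A[returning U returning]: {Cruise, Hover}.
States satisfying gps: {Land, Hover}.
States satisfying ¬gps: {Cruise, Arming}.
States satisfying A[gps U ¬gps]: {Cruise, Arming}.
States satisfying A[returning U returning] ∨ A[gps U ¬gps]: {Cruise, Arming, Hover}.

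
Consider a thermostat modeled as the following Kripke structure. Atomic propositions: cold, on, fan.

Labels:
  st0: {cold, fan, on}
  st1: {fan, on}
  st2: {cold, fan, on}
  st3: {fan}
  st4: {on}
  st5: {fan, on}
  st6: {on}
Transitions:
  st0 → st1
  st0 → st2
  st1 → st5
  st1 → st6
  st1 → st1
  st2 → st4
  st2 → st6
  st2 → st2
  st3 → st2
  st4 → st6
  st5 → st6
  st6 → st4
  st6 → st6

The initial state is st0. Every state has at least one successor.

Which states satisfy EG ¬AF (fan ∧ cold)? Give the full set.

States satisfying ¬AF (fan ∧ cold): {st1, st4, st5, st6}.
States satisfying EG ¬AF (fan ∧ cold): {st1, st4, st5, st6}.

{st1, st4, st5, st6}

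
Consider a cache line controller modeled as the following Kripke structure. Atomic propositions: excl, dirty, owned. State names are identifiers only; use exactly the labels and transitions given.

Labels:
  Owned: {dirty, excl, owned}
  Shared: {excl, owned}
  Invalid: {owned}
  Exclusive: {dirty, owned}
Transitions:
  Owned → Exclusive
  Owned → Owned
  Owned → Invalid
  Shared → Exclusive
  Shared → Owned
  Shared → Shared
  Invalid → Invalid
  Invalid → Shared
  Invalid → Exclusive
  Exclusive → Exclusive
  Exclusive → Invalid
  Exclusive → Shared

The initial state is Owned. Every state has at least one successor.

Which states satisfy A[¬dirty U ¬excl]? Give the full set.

{Invalid, Exclusive}

States satisfying ¬dirty: {Shared, Invalid}.
States satisfying ¬excl: {Invalid, Exclusive}.
States satisfying A[¬dirty U ¬excl]: {Invalid, Exclusive}.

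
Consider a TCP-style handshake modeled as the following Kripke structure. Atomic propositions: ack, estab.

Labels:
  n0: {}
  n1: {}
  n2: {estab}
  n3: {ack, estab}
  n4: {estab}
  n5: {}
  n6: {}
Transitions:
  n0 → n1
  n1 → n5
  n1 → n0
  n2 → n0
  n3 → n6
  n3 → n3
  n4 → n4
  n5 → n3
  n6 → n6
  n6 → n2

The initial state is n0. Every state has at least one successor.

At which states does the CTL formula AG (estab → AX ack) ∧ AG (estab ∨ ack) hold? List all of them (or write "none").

States satisfying estab → AX ack: {n0, n1, n5, n6}.
States satisfying AG (estab → AX ack): ∅.
States satisfying estab ∨ ack: {n2, n3, n4}.
States satisfying AG (estab ∨ ack): {n4}.
States satisfying AG (estab → AX ack) ∧ AG (estab ∨ ack): ∅.

none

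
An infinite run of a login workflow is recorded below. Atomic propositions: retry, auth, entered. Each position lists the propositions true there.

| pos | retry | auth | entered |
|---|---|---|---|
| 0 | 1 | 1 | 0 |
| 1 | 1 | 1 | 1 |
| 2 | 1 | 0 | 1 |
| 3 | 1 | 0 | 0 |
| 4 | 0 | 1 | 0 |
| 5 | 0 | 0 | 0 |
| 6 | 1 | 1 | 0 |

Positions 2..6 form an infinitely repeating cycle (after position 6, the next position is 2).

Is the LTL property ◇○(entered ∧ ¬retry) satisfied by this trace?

No

○(entered ∧ ¬retry) is false at every position 0..6, so it never becomes true and ◇○(entered ∧ ¬retry) fails.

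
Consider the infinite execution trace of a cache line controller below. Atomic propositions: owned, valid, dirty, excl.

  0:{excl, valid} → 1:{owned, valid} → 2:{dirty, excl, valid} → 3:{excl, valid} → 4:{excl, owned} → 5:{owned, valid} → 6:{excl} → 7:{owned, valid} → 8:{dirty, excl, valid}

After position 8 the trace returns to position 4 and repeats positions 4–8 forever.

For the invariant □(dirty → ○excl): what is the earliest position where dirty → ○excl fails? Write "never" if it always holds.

never

dirty → ○excl holds at every position 0..8, and those are all the positions the trace ever visits, so the invariant □(dirty → ○excl) is never violated.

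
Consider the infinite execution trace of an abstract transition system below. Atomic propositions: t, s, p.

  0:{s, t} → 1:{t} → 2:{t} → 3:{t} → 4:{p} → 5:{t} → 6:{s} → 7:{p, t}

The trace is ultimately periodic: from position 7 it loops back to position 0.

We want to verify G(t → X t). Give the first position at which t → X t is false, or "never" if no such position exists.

3

Check t → X t at each position in order: 0 ✓, 1 ✓, 2 ✓.
At position 3 the labels are {t} and the next position 4 has {p}, so t → X t is false there. This is the first violation.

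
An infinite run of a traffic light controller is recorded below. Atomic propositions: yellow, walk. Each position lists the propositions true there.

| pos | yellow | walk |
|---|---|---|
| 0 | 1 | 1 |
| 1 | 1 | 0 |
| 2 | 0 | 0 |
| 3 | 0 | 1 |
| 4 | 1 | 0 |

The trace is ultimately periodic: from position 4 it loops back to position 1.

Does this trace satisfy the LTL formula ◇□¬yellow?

No

□¬yellow is false at every position 0..4, so it never becomes true and ◇□¬yellow fails.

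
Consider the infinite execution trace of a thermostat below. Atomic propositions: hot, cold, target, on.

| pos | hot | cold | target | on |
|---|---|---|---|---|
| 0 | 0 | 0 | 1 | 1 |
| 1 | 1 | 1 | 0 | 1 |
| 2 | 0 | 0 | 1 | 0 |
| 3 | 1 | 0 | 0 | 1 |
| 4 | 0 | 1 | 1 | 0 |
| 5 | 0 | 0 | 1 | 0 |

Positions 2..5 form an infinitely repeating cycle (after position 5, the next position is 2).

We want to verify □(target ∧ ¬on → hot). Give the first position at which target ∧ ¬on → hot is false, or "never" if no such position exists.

2

Check target ∧ ¬on → hot at each position in order: 0 ✓, 1 ✓.
At position 2 the labels are {target}, so target ∧ ¬on → hot is false there. This is the first violation.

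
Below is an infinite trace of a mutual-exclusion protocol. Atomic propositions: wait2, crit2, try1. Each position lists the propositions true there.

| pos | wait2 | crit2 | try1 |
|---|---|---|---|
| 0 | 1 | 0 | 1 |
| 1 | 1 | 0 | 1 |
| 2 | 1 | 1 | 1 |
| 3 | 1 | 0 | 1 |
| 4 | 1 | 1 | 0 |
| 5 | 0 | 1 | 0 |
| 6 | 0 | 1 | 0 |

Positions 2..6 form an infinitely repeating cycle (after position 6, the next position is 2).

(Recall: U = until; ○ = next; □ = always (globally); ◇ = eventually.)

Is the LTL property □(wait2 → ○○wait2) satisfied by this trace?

No

wait2 → ○○wait2 must hold at every position from 0 onward. It fails at position 3, so □(wait2 → ○○wait2) is false.
Positions where wait2 holds: 0, 1, 2, 3, 4.
Check ○○wait2 at each: 0→ok, 1→ok, 2→ok, 3→fails, 4→fails.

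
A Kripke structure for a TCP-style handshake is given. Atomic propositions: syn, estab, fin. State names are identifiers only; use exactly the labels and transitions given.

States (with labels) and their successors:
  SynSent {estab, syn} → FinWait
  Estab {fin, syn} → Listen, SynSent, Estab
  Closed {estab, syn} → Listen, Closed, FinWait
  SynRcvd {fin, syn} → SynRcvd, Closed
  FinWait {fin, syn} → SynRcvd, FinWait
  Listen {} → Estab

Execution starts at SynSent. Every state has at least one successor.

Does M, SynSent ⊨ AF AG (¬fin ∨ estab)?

Does not hold

States satisfying AG (¬fin ∨ estab): ∅.
States satisfying AF AG (¬fin ∨ estab): ∅.
There is a path from SynSent along which AG (¬fin ∨ estab) never holds.
SynSent ∉ Sat(AF AG (¬fin ∨ estab)).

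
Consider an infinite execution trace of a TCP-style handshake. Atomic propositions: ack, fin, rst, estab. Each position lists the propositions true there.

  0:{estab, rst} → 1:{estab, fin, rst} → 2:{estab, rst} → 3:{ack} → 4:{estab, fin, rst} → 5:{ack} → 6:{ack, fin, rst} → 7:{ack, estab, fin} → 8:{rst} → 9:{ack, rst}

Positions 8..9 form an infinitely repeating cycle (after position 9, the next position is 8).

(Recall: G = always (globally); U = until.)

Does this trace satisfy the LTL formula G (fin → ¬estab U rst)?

Does not hold

fin → ¬estab U rst must hold at every position from 0 onward. It fails at position 7, so G (fin → ¬estab U rst) is false.
Positions where fin holds: 1, 4, 6, 7.
Check ¬estab U rst at each: 1→ok, 4→ok, 6→ok, 7→fails.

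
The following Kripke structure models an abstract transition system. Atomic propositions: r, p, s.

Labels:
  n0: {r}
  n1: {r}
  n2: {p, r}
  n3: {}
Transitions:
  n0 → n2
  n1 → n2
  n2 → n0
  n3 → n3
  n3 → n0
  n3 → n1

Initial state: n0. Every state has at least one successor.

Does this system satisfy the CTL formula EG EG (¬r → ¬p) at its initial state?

States satisfying EG (¬r → ¬p): {n0, n1, n2, n3}.
States satisfying EG EG (¬r → ¬p): {n0, n1, n2, n3}.
n0 ∈ Sat(EG EG (¬r → ¬p)).

Yes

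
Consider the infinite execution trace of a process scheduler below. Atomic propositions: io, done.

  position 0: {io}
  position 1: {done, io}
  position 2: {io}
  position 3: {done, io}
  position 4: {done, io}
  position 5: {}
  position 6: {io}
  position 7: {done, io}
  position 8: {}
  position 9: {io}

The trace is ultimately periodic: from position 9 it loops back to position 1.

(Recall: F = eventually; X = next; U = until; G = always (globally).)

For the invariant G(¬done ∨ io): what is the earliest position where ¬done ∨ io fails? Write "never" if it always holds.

never

¬done ∨ io holds at every position 0..9, and those are all the positions the trace ever visits, so the invariant G(¬done ∨ io) is never violated.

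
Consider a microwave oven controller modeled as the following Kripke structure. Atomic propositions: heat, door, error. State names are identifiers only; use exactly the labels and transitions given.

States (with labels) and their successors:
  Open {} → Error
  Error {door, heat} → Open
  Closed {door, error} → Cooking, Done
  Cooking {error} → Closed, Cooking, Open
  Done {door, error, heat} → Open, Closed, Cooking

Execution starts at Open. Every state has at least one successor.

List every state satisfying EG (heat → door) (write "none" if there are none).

States satisfying heat → door: {Open, Error, Closed, Cooking, Done}.
States satisfying EG (heat → door): {Open, Error, Closed, Cooking, Done}.

{Open, Error, Closed, Cooking, Done}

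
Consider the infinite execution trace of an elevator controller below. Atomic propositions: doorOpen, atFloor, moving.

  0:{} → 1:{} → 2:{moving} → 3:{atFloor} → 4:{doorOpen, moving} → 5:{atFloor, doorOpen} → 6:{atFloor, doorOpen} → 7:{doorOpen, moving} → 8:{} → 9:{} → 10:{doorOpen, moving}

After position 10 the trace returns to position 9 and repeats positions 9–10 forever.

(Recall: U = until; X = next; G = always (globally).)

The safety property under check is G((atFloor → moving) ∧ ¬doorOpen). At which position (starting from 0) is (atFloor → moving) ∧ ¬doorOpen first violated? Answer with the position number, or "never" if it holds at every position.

3

Check (atFloor → moving) ∧ ¬doorOpen at each position in order: 0 ✓, 1 ✓, 2 ✓.
At position 3 the labels are {atFloor}, so (atFloor → moving) ∧ ¬doorOpen is false there. This is the first violation.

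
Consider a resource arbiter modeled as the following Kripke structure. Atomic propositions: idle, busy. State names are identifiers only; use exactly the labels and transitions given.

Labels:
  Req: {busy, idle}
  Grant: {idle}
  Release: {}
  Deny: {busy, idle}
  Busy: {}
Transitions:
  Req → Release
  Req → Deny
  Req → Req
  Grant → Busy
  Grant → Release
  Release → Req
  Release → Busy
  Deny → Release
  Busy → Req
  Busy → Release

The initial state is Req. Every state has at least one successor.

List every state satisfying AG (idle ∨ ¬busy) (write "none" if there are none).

States satisfying idle ∨ ¬busy: {Req, Grant, Release, Deny, Busy}.
States satisfying AG (idle ∨ ¬busy): {Req, Grant, Release, Deny, Busy}.

{Req, Grant, Release, Deny, Busy}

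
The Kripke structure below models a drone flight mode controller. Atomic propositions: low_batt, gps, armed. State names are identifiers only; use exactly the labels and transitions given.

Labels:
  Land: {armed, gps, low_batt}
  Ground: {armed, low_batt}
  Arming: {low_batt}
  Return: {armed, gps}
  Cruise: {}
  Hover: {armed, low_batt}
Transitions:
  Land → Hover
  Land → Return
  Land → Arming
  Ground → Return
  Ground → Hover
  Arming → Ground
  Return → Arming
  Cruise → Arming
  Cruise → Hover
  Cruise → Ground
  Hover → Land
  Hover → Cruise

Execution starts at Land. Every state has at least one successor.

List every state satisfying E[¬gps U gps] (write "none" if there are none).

{Land, Ground, Arming, Return, Cruise, Hover}

States satisfying ¬gps: {Ground, Arming, Cruise, Hover}.
States satisfying gps: {Land, Return}.
States satisfying E[¬gps U gps]: {Land, Ground, Arming, Return, Cruise, Hover}.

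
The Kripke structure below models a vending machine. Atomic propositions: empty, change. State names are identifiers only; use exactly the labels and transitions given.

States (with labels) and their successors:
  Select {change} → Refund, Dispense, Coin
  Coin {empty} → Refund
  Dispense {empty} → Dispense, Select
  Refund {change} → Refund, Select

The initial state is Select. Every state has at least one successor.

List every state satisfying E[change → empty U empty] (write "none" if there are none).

{Coin, Dispense}

States satisfying change → empty: {Coin, Dispense}.
States satisfying empty: {Coin, Dispense}.
States satisfying E[change → empty U empty]: {Coin, Dispense}.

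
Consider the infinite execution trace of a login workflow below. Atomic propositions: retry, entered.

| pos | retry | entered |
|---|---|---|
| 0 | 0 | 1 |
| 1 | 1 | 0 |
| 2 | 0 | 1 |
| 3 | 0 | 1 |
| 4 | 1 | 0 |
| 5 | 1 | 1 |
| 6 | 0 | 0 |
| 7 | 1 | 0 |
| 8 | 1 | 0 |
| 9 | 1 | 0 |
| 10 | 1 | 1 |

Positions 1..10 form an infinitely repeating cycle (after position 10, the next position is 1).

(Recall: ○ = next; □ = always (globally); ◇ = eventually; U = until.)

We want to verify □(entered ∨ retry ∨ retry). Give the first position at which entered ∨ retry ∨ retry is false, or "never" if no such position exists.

Check entered ∨ retry ∨ retry at each position in order: 0 ✓, 1 ✓, 2 ✓, 3 ✓, 4 ✓, 5 ✓.
At position 6 the labels are {}, so entered ∨ retry ∨ retry is false there. This is the first violation.

6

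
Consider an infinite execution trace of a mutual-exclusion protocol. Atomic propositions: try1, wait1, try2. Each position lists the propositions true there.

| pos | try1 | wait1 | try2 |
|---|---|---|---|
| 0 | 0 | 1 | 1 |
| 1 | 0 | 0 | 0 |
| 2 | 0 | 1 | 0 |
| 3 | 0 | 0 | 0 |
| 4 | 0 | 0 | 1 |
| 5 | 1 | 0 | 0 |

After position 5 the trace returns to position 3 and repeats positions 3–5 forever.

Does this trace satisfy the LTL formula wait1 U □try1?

Violated

Walking from position 0: at position 1, □try1 has not yet held and wait1 fails, so wait1 U □try1 is false.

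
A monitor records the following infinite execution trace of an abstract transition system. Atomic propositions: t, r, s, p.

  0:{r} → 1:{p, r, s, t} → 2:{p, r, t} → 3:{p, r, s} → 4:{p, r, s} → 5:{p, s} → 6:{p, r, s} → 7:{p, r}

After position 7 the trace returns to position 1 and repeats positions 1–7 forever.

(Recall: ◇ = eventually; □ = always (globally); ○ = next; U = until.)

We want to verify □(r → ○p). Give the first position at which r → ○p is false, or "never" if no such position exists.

r → ○p holds at every position 0..7, and those are all the positions the trace ever visits, so the invariant □(r → ○p) is never violated.

never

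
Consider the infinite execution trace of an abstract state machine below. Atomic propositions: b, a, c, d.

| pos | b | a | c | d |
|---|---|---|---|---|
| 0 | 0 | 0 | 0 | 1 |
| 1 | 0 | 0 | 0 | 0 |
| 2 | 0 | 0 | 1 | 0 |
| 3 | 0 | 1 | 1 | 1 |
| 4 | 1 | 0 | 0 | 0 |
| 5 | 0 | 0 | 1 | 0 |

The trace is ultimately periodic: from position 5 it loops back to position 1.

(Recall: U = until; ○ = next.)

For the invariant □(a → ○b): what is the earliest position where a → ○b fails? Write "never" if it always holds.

a → ○b holds at every position 0..5, and those are all the positions the trace ever visits, so the invariant □(a → ○b) is never violated.

never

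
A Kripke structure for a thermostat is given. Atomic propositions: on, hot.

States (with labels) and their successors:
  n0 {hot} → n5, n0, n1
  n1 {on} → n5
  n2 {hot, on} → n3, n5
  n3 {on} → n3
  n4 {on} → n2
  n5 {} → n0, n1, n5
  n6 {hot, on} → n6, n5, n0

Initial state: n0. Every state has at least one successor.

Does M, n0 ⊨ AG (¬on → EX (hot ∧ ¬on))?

States satisfying ¬on → EX (hot ∧ ¬on): {n0, n1, n2, n3, n4, n5, n6}.
States satisfying AG (¬on → EX (hot ∧ ¬on)): {n0, n1, n2, n3, n4, n5, n6}.
Every state reachable from n0 satisfies ¬on → EX (hot ∧ ¬on).
n0 ∈ Sat(AG (¬on → EX (hot ∧ ¬on))).

Satisfied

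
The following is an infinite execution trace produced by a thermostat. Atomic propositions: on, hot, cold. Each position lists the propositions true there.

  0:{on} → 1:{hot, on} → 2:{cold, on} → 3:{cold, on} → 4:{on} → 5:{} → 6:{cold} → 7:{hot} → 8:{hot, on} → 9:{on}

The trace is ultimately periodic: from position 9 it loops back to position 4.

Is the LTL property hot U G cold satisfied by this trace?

No

Walking from position 0: at position 0, G cold has not yet held and hot fails, so hot U G cold is false.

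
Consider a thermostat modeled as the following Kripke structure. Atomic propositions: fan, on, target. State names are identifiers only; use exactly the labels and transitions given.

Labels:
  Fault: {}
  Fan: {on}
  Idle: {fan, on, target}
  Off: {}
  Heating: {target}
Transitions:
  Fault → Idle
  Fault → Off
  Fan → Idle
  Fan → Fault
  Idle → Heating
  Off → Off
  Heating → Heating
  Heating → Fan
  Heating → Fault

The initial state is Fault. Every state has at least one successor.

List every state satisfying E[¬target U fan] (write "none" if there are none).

{Fault, Fan, Idle}

States satisfying ¬target: {Fault, Fan, Off}.
States satisfying fan: {Idle}.
States satisfying E[¬target U fan]: {Fault, Fan, Idle}.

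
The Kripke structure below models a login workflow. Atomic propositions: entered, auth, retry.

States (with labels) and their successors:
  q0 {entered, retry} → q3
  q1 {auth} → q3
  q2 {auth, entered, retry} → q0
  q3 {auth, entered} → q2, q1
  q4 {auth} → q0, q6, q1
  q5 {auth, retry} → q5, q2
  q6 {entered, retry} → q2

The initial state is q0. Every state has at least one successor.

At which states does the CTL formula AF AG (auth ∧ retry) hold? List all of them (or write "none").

none

States satisfying AG (auth ∧ retry): ∅.
States satisfying AF AG (auth ∧ retry): ∅.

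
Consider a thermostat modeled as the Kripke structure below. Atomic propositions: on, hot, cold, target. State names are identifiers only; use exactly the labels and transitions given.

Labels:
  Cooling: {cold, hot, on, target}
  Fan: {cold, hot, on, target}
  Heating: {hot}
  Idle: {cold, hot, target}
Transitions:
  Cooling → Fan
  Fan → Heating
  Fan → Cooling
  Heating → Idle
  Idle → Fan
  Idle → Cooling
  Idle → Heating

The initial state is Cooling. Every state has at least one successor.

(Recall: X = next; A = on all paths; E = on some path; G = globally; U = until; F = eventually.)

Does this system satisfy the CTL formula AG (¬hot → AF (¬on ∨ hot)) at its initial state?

Holds

States satisfying ¬hot → AF (¬on ∨ hot): {Cooling, Fan, Heating, Idle}.
States satisfying AG (¬hot → AF (¬on ∨ hot)): {Cooling, Fan, Heating, Idle}.
Every state reachable from Cooling satisfies ¬hot → AF (¬on ∨ hot).
Cooling ∈ Sat(AG (¬hot → AF (¬on ∨ hot))).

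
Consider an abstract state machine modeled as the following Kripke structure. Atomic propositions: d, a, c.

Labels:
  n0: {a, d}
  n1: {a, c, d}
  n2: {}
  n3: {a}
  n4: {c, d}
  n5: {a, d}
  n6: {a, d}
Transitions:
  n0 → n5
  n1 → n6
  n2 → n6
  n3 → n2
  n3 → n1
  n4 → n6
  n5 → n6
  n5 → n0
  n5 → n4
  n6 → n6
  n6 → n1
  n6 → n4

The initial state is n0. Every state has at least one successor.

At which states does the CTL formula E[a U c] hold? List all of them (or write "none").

{n0, n1, n3, n4, n5, n6}

States satisfying a: {n0, n1, n3, n5, n6}.
States satisfying c: {n1, n4}.
States satisfying E[a U c]: {n0, n1, n3, n4, n5, n6}.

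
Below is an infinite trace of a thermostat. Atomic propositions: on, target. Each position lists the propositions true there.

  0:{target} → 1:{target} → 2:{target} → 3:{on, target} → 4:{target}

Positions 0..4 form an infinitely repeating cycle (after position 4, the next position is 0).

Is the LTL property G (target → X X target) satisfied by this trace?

target → X X target holds at every position 0..4, and those are all positions ever visited, so G (target → X X target) holds.
Positions where target holds: 0, 1, 2, 3, 4.
Check X X target at each: 0→ok, 1→ok, 2→ok, 3→ok, 4→ok.

Satisfied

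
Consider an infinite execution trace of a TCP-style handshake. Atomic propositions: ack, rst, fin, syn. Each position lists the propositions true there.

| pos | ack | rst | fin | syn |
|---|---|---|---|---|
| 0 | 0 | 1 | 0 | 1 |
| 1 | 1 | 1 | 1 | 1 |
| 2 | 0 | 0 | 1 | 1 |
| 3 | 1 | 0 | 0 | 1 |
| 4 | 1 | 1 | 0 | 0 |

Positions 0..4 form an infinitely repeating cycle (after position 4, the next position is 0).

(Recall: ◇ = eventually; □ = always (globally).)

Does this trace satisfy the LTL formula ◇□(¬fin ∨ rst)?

□(¬fin ∨ rst) is false at every position 0..4, so it never becomes true and ◇□(¬fin ∨ rst) fails.

Does not hold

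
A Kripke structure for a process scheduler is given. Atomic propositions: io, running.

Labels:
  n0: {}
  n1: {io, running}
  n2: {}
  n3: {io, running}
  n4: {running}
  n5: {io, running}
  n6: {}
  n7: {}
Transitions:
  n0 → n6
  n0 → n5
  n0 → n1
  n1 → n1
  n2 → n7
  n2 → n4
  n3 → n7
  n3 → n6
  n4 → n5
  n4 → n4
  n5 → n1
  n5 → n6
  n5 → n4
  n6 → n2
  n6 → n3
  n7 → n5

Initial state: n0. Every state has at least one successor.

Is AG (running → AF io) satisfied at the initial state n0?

States satisfying running → AF io: {n0, n1, n2, n3, n5, n6, n7}.
States satisfying AG (running → AF io): {n1}.
n4 is reachable from n0 and violates running → AF io, so AG fails at n0.
n0 ∉ Sat(AG (running → AF io)).

No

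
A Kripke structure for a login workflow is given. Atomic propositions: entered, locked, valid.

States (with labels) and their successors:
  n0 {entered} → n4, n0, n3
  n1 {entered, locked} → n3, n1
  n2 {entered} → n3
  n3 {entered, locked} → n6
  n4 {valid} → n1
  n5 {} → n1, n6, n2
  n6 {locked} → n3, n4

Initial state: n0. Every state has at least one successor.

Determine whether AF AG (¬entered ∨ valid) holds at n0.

States satisfying AG (¬entered ∨ valid): ∅.
States satisfying AF AG (¬entered ∨ valid): ∅.
There is a path from n0 along which AG (¬entered ∨ valid) never holds.
n0 ∉ Sat(AF AG (¬entered ∨ valid)).

No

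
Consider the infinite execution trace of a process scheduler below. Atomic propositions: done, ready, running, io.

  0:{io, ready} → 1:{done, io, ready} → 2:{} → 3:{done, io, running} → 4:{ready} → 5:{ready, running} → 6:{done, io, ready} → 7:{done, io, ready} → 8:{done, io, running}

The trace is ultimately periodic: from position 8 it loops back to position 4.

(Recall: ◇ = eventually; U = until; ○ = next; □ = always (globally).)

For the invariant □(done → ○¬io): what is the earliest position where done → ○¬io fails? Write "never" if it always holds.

6

Check done → ○¬io at each position in order: 0 ✓, 1 ✓, 2 ✓, 3 ✓, 4 ✓, 5 ✓.
At position 6 the labels are {done, io, ready} and the next position 7 has {done, io, ready}, so done → ○¬io is false there. This is the first violation.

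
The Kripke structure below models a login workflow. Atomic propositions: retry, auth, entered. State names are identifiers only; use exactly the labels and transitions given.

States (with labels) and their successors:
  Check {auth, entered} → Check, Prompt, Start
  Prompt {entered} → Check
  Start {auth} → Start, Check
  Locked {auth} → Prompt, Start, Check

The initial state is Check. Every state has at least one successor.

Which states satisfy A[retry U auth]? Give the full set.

{Check, Start, Locked}

States satisfying retry: ∅.
States satisfying auth: {Check, Start, Locked}.
States satisfying A[retry U auth]: {Check, Start, Locked}.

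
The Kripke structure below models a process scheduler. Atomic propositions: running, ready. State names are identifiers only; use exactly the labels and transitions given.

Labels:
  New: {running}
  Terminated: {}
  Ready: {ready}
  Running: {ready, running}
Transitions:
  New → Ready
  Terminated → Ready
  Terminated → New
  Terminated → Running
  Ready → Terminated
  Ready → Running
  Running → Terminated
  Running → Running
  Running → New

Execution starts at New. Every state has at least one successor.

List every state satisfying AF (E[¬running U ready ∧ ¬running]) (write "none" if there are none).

{New, Terminated, Ready}

States satisfying E[¬running U ready ∧ ¬running]: {Terminated, Ready}.
States satisfying AF (E[¬running U ready ∧ ¬running]): {New, Terminated, Ready}.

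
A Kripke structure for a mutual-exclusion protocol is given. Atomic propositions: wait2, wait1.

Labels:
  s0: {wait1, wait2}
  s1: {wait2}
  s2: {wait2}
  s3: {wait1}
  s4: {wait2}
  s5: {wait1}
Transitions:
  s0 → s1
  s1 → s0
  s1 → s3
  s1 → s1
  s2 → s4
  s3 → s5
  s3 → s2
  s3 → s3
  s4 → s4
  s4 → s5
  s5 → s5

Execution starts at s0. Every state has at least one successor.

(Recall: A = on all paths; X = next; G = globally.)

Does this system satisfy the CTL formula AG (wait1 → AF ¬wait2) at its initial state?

No

States satisfying wait1 → AF ¬wait2: {s1, s2, s3, s4, s5}.
States satisfying AG (wait1 → AF ¬wait2): {s2, s3, s4, s5}.
s0 is reachable from s0 and violates wait1 → AF ¬wait2, so AG fails at s0.
s0 ∉ Sat(AG (wait1 → AF ¬wait2)).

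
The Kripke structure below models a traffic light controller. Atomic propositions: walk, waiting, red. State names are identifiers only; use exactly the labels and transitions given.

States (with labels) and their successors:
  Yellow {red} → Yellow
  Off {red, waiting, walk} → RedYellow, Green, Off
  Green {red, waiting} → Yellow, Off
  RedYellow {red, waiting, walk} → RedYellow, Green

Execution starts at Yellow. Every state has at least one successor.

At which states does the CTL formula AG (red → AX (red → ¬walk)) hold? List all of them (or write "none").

States satisfying red → AX (red → ¬walk): {Yellow}.
States satisfying AG (red → AX (red → ¬walk)): {Yellow}.

{Yellow}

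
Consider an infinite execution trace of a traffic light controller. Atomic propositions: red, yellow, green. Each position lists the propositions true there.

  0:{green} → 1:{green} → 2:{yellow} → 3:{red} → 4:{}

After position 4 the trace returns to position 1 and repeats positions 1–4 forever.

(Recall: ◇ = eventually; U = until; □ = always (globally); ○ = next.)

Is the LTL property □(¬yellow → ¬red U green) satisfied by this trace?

¬yellow → ¬red U green must hold at every position from 0 onward. It fails at position 3, so □(¬yellow → ¬red U green) is false.
Positions where ¬yellow holds: 0, 1, 3, 4.
Check ¬red U green at each: 0→ok, 1→ok, 3→fails, 4→ok.

Violated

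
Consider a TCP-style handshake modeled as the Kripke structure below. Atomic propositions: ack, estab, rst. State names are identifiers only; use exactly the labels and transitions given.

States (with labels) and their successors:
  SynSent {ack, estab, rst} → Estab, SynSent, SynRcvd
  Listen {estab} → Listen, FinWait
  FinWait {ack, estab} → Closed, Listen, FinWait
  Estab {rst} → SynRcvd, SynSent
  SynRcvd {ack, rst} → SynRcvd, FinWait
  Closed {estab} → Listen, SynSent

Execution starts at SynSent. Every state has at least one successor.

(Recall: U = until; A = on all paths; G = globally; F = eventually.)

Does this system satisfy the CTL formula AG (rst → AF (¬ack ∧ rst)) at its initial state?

States satisfying rst → AF (¬ack ∧ rst): {Listen, FinWait, Estab, Closed}.
States satisfying AG (rst → AF (¬ack ∧ rst)): ∅.
SynRcvd is reachable from SynSent and violates rst → AF (¬ack ∧ rst), so AG fails at SynSent.
SynSent ∉ Sat(AG (rst → AF (¬ack ∧ rst))).

No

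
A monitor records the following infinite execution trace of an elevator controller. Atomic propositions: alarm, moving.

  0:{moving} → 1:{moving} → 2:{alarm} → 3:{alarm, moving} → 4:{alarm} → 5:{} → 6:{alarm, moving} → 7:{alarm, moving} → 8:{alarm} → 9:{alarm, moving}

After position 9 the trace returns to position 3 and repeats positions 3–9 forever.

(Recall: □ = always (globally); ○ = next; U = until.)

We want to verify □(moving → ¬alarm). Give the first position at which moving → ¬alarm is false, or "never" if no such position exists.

Check moving → ¬alarm at each position in order: 0 ✓, 1 ✓, 2 ✓.
At position 3 the labels are {alarm, moving}, so moving → ¬alarm is false there. This is the first violation.

3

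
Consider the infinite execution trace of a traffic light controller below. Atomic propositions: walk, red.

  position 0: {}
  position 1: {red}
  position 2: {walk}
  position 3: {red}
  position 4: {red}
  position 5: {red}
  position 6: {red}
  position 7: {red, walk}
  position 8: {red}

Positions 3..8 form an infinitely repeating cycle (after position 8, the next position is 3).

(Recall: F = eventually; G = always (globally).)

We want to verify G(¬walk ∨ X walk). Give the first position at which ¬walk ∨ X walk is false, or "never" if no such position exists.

Check ¬walk ∨ X walk at each position in order: 0 ✓, 1 ✓.
At position 2 the labels are {walk} and the next position 3 has {red}, so ¬walk ∨ X walk is false there. This is the first violation.

2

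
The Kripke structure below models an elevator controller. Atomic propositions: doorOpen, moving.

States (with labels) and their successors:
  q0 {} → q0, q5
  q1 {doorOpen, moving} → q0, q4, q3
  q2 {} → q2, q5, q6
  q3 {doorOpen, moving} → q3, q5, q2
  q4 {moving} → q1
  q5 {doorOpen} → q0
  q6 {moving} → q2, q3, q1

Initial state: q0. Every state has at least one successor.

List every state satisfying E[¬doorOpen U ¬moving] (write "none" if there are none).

{q0, q2, q5, q6}

States satisfying ¬doorOpen: {q0, q2, q4, q6}.
States satisfying ¬moving: {q0, q2, q5}.
States satisfying E[¬doorOpen U ¬moving]: {q0, q2, q5, q6}.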